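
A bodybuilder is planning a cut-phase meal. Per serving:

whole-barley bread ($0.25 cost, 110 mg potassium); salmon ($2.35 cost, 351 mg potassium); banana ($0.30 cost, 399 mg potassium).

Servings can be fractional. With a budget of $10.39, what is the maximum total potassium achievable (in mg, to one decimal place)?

Potassium per dollar: banana 1330, whole-barley bread 440, salmon 149.4.
With no serving limits, spend the whole cost allowance on banana: $10.39 / $0.30 × 399 mg = 13818.7 mg.

13818.7 mg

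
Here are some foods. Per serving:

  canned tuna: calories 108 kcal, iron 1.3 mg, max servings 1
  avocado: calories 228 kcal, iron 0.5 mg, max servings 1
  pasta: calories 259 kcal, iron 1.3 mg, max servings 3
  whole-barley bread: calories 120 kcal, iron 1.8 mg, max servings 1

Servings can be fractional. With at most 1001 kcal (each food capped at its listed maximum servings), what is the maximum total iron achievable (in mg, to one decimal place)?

7.0 mg

Iron per kcal: whole-barley bread 0.015, canned tuna 0.01204, pasta 0.005019, avocado 0.002193.
Take 1 serving of whole-barley bread: uses 120 kcal, +1.8 mg iron (running total 1.8 mg).
Take 1 serving of canned tuna: uses 108 kcal, +1.3 mg iron (running total 3.1 mg).
Take 2.985 servings of pasta: uses 773 kcal, +3.9 mg iron (running total 7.0 mg).
Greedy by best ratio exhausts the calories allowance optimally: 7.0 mg.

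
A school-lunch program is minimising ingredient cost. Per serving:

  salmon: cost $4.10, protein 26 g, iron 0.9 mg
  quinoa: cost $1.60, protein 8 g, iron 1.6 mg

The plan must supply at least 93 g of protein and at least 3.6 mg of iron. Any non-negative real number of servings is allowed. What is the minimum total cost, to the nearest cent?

$14.76

A basic optimal solution has at most two foods positive. Try each food alone and each pair with both targets met exactly.
salmon only: max(93/26, 3.6/0.9) = 4 servings → $16.40.
quinoa only: max(93/8, 3.6/1.6) = 11.62 servings → $18.60.
salmon + quinoa with both tight: 3.488 servings and 0.2878 servings → $14.76.
So the least-cost plan costs $14.76.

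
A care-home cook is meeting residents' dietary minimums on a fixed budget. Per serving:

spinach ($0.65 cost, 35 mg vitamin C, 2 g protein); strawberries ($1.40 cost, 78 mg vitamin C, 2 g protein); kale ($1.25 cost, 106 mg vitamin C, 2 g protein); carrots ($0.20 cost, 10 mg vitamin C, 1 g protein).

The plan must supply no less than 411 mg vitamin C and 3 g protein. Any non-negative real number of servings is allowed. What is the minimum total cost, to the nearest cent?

Compare the cost at each extreme point of the feasible region.
spinach only: max(411/35, 3/2) = 11.74 servings → $7.63.
strawberries only: max(411/78, 3/2) = 5.269 servings → $7.38.
kale only: max(411/106, 3/2) = 3.877 servings → $4.85.
carrots only: max(411/10, 3/1) = 41.1 servings → $8.22.
spinach + strawberries: intersection lies outside the first quadrant.
spinach + kale: intersection lies outside the first quadrant.
spinach + carrots: the both-tight solution has a negative serving — not a feasible corner.
strawberries + kale: intersection lies outside the first quadrant.
strawberries + carrots: intersection lies outside the first quadrant.
kale + carrots: the both-tight solution has a negative serving — not a feasible corner.
Cheapest feasible corner: $4.85.

$4.85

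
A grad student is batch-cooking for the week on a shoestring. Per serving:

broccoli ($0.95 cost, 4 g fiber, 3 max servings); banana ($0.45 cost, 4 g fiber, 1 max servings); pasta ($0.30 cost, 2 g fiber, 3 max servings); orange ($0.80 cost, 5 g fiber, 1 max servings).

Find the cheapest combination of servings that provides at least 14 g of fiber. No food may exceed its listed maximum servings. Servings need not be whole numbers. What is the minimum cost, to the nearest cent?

$1.99

Cost per g of fiber: banana $0.1125, pasta $0.1500, orange $0.1600, broccoli $0.2375.
Take 1 serving of banana: +4.0 g fiber for $0.45 (total $0.45, still need 10.0 g).
Take 3 servings of pasta: +6.0 g fiber for $0.90 (total $1.35, still need 4.0 g).
Take 0.8 servings of orange: +4.0 g fiber for $0.64 (total $1.99, still need 0.0 g).
Filling from the cheapest source first is optimal under one linear minimum: $1.99.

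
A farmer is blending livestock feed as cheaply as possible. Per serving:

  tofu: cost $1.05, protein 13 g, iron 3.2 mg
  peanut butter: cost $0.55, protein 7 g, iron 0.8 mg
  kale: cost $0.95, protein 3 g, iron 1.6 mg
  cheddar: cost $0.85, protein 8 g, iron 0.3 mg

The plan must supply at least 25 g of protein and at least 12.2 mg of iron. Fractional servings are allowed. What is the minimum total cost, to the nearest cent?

$4.00

Compare the cost at each extreme point of the feasible region.
tofu only: max(25/13, 12.2/3.2) = 3.812 servings → $4.00.
peanut butter only: max(25/7, 12.2/0.8) = 15.25 servings → $8.39.
kale only: max(25/3, 12.2/1.6) = 8.333 servings → $7.92.
cheddar only: max(25/8, 12.2/0.3) = 40.67 servings → $34.57.
tofu + peanut butter with both targets exact would need a negative amount; discard.
tofu + kale with both tight: 0.3036 servings and 7.018 servings → $6.99.
tofu + cheddar: the both-tight solution has a negative serving — not a feasible corner.
peanut butter + kale with both tight: 0.3864 servings and 7.432 servings → $7.27.
peanut butter + cheddar with both targets exact would need a negative amount; discard.
kale + cheddar with both tight: 7.571 servings and 0.2857 servings → $7.44.
The minimum over all feasible corners is $4.00.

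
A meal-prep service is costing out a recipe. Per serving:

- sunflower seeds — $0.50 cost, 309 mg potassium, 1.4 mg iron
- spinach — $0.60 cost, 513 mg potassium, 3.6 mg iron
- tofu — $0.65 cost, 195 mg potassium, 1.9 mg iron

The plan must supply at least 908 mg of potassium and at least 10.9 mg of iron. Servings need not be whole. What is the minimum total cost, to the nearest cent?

With two linear requirements the optimum uses one or two foods; enumerate the corners.
sunflower seeds only: max(908/309, 10.9/1.4) = 7.786 servings → $3.89.
spinach only: max(908/513, 10.9/3.6) = 3.028 servings → $1.82.
tofu only: max(908/195, 10.9/1.9) = 5.737 servings → $3.73.
sunflower seeds + spinach: the both-tight solution has a negative serving — not a feasible corner.
sunflower seeds + tofu with both targets exact would need a negative amount; discard.
spinach + tofu: the both-tight solution has a negative serving — not a feasible corner.
The minimum over all feasible corners is $1.82.

$1.82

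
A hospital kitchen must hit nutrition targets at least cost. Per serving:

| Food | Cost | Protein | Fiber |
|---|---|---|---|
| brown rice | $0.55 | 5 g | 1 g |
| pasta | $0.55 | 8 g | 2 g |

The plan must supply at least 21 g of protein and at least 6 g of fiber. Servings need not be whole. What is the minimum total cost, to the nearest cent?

$1.65

Check every corner: each single food scaled to meet both minima, and each pair solved so both constraints bind.
brown rice only: max(21/5, 6/1) = 6 servings → $3.30.
pasta only: max(21/8, 6/2) = 3 servings → $1.65.
brown rice + pasta with both targets exact would need a negative amount; discard.
The minimum over all feasible corners is $1.65.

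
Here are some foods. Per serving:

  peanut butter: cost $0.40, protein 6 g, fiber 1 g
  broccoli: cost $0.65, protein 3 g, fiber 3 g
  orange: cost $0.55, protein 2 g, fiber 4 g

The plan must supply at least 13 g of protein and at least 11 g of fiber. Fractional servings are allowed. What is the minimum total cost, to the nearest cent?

At the optimum either one food covers both requirements or two foods hit both targets exactly; no other combination can be cheaper.
peanut butter only: max(13/6, 11/1) = 11 servings → $4.40.
broccoli only: max(13/3, 11/3) = 4.333 servings → $2.82.
orange only: max(13/2, 11/4) = 6.5 servings → $3.58.
peanut butter + broccoli with both tight: 0.4 servings and 3.533 servings → $2.46.
peanut butter + orange with both tight: 1.364 servings and 2.409 servings → $1.87.
broccoli + orange: the both-tight solution has a negative serving — not a feasible corner.
Cheapest feasible corner: $1.87.

$1.87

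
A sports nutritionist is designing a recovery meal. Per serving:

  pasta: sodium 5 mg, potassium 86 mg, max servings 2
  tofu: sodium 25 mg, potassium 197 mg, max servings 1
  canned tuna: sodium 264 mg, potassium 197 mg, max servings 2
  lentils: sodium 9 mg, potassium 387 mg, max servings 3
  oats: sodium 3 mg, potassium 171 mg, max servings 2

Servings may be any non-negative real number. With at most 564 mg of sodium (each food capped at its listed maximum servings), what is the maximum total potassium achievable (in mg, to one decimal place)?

Potassium per mg sodium: oats 57, lentils 43, pasta 17.2, tofu 7.88, canned tuna 0.7462.
Take 2 servings of oats: uses 6 mg sodium, +342.0 mg potassium (running total 342.0 mg).
Take 3 servings of lentils: uses 27 mg sodium, +1161.0 mg potassium (running total 1503.0 mg).
Take 2 servings of pasta: uses 10 mg sodium, +172.0 mg potassium (running total 1675.0 mg).
Take 1 serving of tofu: uses 25 mg sodium, +197.0 mg potassium (running total 1872.0 mg).
Take 1.879 servings of canned tuna: uses 496 mg sodium, +370.1 mg potassium (running total 2242.1 mg).
Greedy by best ratio exhausts the sodium allowance optimally: 2242.1 mg.

2242.1 mg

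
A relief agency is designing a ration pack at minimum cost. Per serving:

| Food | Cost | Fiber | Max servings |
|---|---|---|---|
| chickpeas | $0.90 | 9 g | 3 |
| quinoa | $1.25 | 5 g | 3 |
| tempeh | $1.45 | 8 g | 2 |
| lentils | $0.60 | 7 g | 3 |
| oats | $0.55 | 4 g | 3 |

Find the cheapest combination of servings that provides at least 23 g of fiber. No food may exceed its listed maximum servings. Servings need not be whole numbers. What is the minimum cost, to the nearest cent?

Cost per g of fiber: lentils $0.0857, chickpeas $0.1000, oats $0.1375, tempeh $0.1812, quinoa $0.2500.
Take 3 servings of lentils: +21.0 g fiber for $1.80 (total $1.80, still need 2.0 g).
Take 0.2222 servings of chickpeas: +2.0 g fiber for $0.20 (total $2.00, still need 0.0 g).
Greedy by cheapest-per-g is optimal for a single linear constraint, so the minimum cost is $2.00.

$2.00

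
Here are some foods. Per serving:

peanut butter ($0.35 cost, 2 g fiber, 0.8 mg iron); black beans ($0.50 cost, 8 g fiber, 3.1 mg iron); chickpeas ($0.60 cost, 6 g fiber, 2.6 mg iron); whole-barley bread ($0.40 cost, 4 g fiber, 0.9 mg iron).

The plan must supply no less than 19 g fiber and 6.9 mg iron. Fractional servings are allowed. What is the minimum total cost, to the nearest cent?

Compare the cost at each extreme point of the feasible region.
peanut butter only: max(19/2, 6.9/0.8) = 9.5 servings → $3.33.
black beans only: max(19/8, 6.9/3.1) = 2.375 servings → $1.19.
chickpeas only: max(19/6, 6.9/2.6) = 3.167 servings → $1.90.
whole-barley bread only: max(19/4, 6.9/0.9) = 7.667 servings → $3.07.
peanut butter + black beans: intersection lies outside the first quadrant.
peanut butter + chickpeas with both targets exact would need a negative amount; discard.
peanut butter + whole-barley bread with both tight: 7.5 servings and 1 serving → $3.02.
black beans + chickpeas with both targets exact would need a negative amount; discard.
black beans + whole-barley bread with both tight: 2.019 servings and 0.7115 servings → $1.29.
chickpeas + whole-barley bread with both tight: 2.1 servings and 1.6 servings → $1.90.
Cheapest feasible corner: $1.19.

$1.19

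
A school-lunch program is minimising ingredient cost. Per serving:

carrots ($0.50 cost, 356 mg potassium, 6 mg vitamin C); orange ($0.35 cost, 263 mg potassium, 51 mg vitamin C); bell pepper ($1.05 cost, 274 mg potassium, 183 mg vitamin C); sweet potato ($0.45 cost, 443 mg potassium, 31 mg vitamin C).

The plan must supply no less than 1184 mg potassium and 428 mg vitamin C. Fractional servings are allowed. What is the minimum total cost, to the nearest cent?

For a min-cost LP with two ≥-constraints, a basic feasible solution has at most two positive variables.
carrots only: max(1184/356, 428/6) = 71.33 servings → $35.67.
orange only: max(1184/263, 428/51) = 8.392 servings → $2.94.
bell pepper only: max(1184/274, 428/183) = 4.321 servings → $4.54.
sweet potato only: max(1184/443, 428/31) = 13.81 servings → $6.21.
carrots + orange: the both-tight solution has a negative serving — not a feasible corner.
carrots + bell pepper with both tight: 1.565 servings and 2.287 servings → $3.18.
carrots + sweet potato with both targets exact would need a negative amount; discard.
orange + bell pepper with both tight: 2.91 servings and 1.528 servings → $2.62.
orange + sweet potato with both targets exact would need a negative amount; discard.
bell pepper + sweet potato with both tight: 2.107 servings and 1.37 servings → $2.83.
So the least-cost plan costs $2.62.

$2.62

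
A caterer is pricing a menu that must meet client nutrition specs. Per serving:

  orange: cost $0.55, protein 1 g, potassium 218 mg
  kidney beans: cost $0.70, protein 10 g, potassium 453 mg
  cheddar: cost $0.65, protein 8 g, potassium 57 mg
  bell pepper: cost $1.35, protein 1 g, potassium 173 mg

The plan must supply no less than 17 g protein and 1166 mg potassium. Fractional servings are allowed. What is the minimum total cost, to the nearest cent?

$1.80

Two binding constraints pin down two serving amounts, so the optimal mix uses at most two foods. The candidates are each food alone (scaled to the tighter of protein/potassium) and each pair with both constraints tight.
orange only: max(17/1, 1166/218) = 17 servings → $9.35.
kidney beans only: max(17/10, 1166/453) = 2.574 servings → $1.80.
cheddar only: max(17/8, 1166/57) = 20.46 servings → $13.30.
bell pepper only: max(17/1, 1166/173) = 17 servings → $22.95.
orange + kidney beans with both tight: 2.292 servings and 1.471 servings → $2.29.
orange + cheddar with both tight: 4.955 servings and 1.506 servings → $3.70.
orange + bell pepper: intersection lies outside the first quadrant.
kidney beans + cheddar: the both-tight solution has a negative serving — not a feasible corner.
kidney beans + bell pepper with both tight: 1.39 servings and 3.1 servings → $5.16.
cheddar + bell pepper with both tight: 1.338 servings and 6.299 servings → $9.37.
So the least-cost plan costs $1.80.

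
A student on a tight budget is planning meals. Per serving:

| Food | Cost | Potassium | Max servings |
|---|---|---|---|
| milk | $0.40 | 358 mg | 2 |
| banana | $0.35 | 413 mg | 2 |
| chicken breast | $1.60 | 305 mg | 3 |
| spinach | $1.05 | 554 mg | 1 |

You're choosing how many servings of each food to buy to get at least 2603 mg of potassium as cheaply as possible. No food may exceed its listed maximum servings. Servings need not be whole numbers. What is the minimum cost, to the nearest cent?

$5.21

Cost per mg of potassium: banana $0.0008, milk $0.0011, spinach $0.0019, chicken breast $0.0052.
Take 2 servings of banana: +826.0 mg potassium for $0.70 (total $0.70, still need 1777.0 mg).
Take 2 servings of milk: +716.0 mg potassium for $0.80 (total $1.50, still need 1061.0 mg).
Take 1 serving of spinach: +554.0 mg potassium for $1.05 (total $2.55, still need 507.0 mg).
Take 1.662 servings of chicken breast: +507.0 mg potassium for $2.66 (total $5.21, still need 0.0 mg).
Greedy by cheapest-per-mg is optimal for a single linear constraint, so the minimum cost is $5.21.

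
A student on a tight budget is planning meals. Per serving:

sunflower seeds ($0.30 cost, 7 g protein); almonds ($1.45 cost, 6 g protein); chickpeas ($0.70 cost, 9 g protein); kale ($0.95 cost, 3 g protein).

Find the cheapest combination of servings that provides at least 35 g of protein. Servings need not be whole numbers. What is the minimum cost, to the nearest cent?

$1.50

Cost per g of protein: sunflower seeds $0.0429, chickpeas $0.0778, almonds $0.2417, kale $0.3167.
With no serving limits, use only sunflower seeds: 35 g / 7 g = 5 servings × $0.30 = $1.50.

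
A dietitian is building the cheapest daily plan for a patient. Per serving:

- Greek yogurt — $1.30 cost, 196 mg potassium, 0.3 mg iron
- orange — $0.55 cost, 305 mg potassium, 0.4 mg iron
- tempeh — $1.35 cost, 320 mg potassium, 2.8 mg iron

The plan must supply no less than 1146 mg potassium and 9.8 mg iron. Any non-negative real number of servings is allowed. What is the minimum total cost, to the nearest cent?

Greek yogurt only: max(1146/196, 9.8/0.3) = 32.67 servings → $42.47.
orange only: max(1146/305, 9.8/0.4) = 24.5 servings → $13.47.
tempeh only: max(1146/320, 9.8/2.8) = 3.581 servings → $4.83.
Greek yogurt + orange: the both-tight solution has a negative serving — not a feasible corner.
Greek yogurt + tempeh with both tight: 0.1608 servings and 3.483 servings → $4.91.
orange + tempeh with both tight: 0.1003 servings and 3.486 servings → $4.76.
The minimum over all feasible corners is $4.76.

$4.76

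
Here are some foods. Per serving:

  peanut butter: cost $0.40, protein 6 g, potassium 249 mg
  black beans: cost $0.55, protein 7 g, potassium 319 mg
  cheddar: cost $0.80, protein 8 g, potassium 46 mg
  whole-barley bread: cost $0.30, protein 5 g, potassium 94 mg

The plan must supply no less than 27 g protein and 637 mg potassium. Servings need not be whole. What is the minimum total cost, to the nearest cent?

$1.66

At the optimum either one food covers both requirements or two foods hit both targets exactly; no other combination can be cheaper.
peanut butter only: max(27/6, 637/249) = 4.5 servings → $1.80.
black beans only: max(27/7, 637/319) = 3.857 servings → $2.12.
cheddar only: max(27/8, 637/46) = 13.85 servings → $11.08.
whole-barley bread only: max(27/5, 637/94) = 6.777 servings → $2.03.
peanut butter + black beans with both targets exact would need a negative amount; discard.
peanut butter + cheddar with both tight: 2.246 servings and 1.691 servings → $2.25.
peanut butter + whole-barley bread with both tight: 0.9501 servings and 4.26 servings → $1.66.
black beans + cheddar with both tight: 1.728 servings and 1.863 servings → $2.44.
black beans + whole-barley bread with both tight: 0.6905 servings and 4.433 servings → $1.71.
cheddar + whole-barley bread with both targets exact would need a negative amount; discard.
So the least-cost plan costs $1.66.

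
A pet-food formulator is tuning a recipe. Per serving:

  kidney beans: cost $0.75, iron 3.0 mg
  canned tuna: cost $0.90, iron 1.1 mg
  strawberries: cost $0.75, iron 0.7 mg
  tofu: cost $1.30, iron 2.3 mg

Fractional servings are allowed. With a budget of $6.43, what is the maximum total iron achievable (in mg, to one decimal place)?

Iron per dollar: kidney beans 4, tofu 1.769, canned tuna 1.222, strawberries 0.9333.
With no serving limits, spend the whole cost allowance on kidney beans: $6.43 / $0.75 × 3.0 mg = 25.7 mg.

25.7 mg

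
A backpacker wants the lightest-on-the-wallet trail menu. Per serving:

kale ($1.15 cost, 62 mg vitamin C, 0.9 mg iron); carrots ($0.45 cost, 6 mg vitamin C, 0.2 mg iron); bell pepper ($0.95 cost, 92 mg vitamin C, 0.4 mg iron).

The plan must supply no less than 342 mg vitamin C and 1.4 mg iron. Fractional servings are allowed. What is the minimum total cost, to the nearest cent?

$3.53

For a min-cost LP with two ≥-constraints, a basic feasible solution has at most two positive variables.
kale only: max(342/62, 1.4/0.9) = 5.516 servings → $6.34.
carrots only: max(342/6, 1.4/0.2) = 57 servings → $25.65.
bell pepper only: max(342/92, 1.4/0.4) = 3.717 servings → $3.53.
kale + carrots with both targets exact would need a negative amount; discard.
kale + bell pepper with both targets exact would need a negative amount; discard.
carrots + bell pepper with both targets exact would need a negative amount; discard.
So the least-cost plan costs $3.53.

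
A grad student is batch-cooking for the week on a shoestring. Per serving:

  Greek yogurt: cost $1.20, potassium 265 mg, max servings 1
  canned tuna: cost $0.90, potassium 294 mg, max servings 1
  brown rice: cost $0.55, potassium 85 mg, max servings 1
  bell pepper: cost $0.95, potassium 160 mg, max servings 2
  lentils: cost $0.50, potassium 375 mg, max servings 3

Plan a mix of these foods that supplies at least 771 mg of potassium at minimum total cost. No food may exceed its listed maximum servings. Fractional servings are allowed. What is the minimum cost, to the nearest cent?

Cost per mg of potassium: lentils $0.0013, canned tuna $0.0031, Greek yogurt $0.0045, bell pepper $0.0059, brown rice $0.0065.
Take 2.056 servings of lentils: +771.0 mg potassium for $1.03 (total $1.03, still need 0.0 mg).
Filling from the cheapest source first is optimal under one linear minimum: $1.03.

$1.03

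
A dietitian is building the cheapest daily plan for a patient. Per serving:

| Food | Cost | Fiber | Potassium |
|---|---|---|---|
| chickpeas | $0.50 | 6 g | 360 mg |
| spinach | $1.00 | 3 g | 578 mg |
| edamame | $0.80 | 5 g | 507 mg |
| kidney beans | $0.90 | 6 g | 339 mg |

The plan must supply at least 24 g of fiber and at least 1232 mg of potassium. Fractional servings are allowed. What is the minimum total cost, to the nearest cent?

chickpeas only: max(24/6, 1232/360) = 4 servings → $2.00.
spinach only: max(24/3, 1232/578) = 8 servings → $8.00.
edamame only: max(24/5, 1232/507) = 4.8 servings → $3.84.
kidney beans only: max(24/6, 1232/339) = 4 servings → $3.60.
chickpeas + spinach: intersection lies outside the first quadrant.
chickpeas + edamame with both targets exact would need a negative amount; discard.
chickpeas + kidney beans with both targets exact would need a negative amount; discard.
spinach + edamame with both targets exact would need a negative amount; discard.
spinach + kidney beans with both targets exact would need a negative amount; discard.
edamame + kidney beans with both targets exact would need a negative amount; discard.
The minimum over all feasible corners is $2.00.

$2.00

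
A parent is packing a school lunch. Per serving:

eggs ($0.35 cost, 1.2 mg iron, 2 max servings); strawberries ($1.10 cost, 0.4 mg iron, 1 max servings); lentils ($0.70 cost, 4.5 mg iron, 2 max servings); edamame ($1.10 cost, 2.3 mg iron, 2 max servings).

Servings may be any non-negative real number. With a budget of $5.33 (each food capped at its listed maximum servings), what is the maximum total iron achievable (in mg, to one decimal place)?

Iron per dollar: lentils 6.429, eggs 3.429, edamame 2.091, strawberries 0.3636.
Take 2 servings of lentils: spends $1.40, +9.0 mg iron (running total 9.0 mg).
Take 2 servings of eggs: spends $0.70, +2.4 mg iron (running total 11.4 mg).
Take 2 servings of edamame: spends $2.20, +4.6 mg iron (running total 16.0 mg).
Take 0.9364 servings of strawberries: spends $1.03, +0.4 mg iron (running total 16.4 mg).
Filling greedily by iron-per-dollar is optimal for one linear limit, giving 16.4 mg.

16.4 mg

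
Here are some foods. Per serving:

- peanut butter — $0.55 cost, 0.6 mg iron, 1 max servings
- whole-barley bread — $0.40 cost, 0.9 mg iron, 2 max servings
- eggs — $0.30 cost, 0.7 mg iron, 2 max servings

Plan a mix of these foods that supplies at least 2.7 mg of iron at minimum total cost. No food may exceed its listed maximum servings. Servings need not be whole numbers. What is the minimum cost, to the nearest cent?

Cost per mg of iron: eggs $0.4286, whole-barley bread $0.4444, peanut butter $0.9167.
Take 2 servings of eggs: +1.4 mg iron for $0.60 (total $0.60, still need 1.3 mg).
Take 1.444 servings of whole-barley bread: +1.3 mg iron for $0.58 (total $1.18, still need 0.0 mg).
Filling from the cheapest source first is optimal under one linear minimum: $1.18.

$1.18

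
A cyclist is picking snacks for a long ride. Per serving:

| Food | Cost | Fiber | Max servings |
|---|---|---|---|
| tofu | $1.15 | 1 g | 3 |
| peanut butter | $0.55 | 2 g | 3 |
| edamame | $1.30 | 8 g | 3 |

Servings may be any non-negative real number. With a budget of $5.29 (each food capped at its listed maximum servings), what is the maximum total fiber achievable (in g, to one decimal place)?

29.1 g

Fiber per dollar: edamame 6.154, peanut butter 3.636, tofu 0.8696.
Take 3 servings of edamame: spends $3.90, +24.0 g fiber (running total 24.0 g).
Take 2.527 servings of peanut butter: spends $1.39, +5.1 g fiber (running total 29.1 g).
Filling greedily by fiber-per-dollar is optimal for one linear limit, giving 29.1 g.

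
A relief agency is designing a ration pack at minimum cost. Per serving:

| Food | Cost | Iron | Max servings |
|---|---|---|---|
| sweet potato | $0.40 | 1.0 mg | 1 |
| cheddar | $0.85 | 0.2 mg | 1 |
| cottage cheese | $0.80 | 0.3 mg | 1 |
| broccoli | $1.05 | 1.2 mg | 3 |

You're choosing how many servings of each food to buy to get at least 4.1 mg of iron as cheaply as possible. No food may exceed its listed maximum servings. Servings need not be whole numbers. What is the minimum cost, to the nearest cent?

Cost per mg of iron: sweet potato $0.4000, broccoli $0.8750, cottage cheese $2.6667, cheddar $4.2500.
Take 1 serving of sweet potato: +1.0 mg iron for $0.40 (total $0.40, still need 3.1 mg).
Take 2.583 servings of broccoli: +3.1 mg iron for $2.71 (total $3.11, still need 0.0 mg).
Greedy by cheapest-per-mg is optimal for a single linear constraint, so the minimum cost is $3.11.

$3.11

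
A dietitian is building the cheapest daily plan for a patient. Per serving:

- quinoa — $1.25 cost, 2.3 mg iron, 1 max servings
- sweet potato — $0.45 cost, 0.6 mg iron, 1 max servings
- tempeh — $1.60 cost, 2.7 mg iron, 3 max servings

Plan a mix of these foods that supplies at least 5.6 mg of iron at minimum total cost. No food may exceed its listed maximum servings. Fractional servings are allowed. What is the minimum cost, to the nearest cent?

$3.21

Cost per mg of iron: quinoa $0.5435, tempeh $0.5926, sweet potato $0.7500.
Take 1 serving of quinoa: +2.3 mg iron for $1.25 (total $1.25, still need 3.3 mg).
Take 1.222 servings of tempeh: +3.3 mg iron for $1.96 (total $3.21, still need 0.0 mg).
Greedy by cheapest-per-mg is optimal for a single linear constraint, so the minimum cost is $3.21.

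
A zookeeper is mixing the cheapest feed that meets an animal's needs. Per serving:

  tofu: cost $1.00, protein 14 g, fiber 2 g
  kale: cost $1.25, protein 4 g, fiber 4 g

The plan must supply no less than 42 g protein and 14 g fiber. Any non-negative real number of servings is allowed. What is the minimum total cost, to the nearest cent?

$5.25

Two binding constraints pin down two serving amounts, so the optimal mix uses at most two foods. The candidates are each food alone (scaled to the tighter of protein/fiber) and each pair with both constraints tight.
tofu only: max(42/14, 14/2) = 7 servings → $7.00.
kale only: max(42/4, 14/4) = 10.5 servings → $13.12.
tofu + kale with both tight: 2.333 servings and 2.333 servings → $5.25.
The minimum over all feasible corners is $5.25.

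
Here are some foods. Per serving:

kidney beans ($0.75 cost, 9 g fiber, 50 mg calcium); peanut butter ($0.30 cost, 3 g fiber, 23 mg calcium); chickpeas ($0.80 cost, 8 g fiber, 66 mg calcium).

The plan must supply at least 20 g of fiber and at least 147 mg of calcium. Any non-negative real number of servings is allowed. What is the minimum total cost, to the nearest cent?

Compare the cost at each extreme point of the feasible region.
kidney beans only: max(20/9, 147/50) = 2.94 servings → $2.21.
peanut butter only: max(20/3, 147/23) = 6.667 servings → $2.00.
chickpeas only: max(20/8, 147/66) = 2.5 servings → $2.00.
kidney beans + peanut butter with both tight: 0.3333 servings and 5.667 servings → $1.95.
kidney beans + chickpeas with both tight: 0.7423 servings and 1.665 servings → $1.89.
peanut butter + chickpeas: intersection lies outside the first quadrant.
So the least-cost plan costs $1.89.

$1.89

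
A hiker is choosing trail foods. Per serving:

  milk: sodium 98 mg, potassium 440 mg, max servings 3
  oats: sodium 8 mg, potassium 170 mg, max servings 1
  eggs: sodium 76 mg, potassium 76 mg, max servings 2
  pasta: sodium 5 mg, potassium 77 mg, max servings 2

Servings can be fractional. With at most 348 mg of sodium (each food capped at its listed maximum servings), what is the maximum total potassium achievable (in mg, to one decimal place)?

1680.0 mg

Potassium per mg sodium: oats 21.25, pasta 15.4, milk 4.49, eggs 1.
Take 1 serving of oats: uses 8 mg sodium, +170.0 mg potassium (running total 170.0 mg).
Take 2 servings of pasta: uses 10 mg sodium, +154.0 mg potassium (running total 324.0 mg).
Take 3 servings of milk: uses 294 mg sodium, +1320.0 mg potassium (running total 1644.0 mg).
Take 0.4737 servings of eggs: uses 36 mg sodium, +36.0 mg potassium (running total 1680.0 mg).
Greedy by best ratio exhausts the sodium allowance optimally: 1680.0 mg.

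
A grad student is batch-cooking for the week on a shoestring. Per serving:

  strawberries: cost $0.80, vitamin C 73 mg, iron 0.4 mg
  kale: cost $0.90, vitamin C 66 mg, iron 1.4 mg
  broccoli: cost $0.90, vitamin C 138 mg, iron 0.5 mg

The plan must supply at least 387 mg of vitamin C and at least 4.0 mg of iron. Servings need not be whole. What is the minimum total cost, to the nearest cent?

Compare the cost at each extreme point of the feasible region.
strawberries only: max(387/73, 4.0/0.4) = 10 servings → $8.00.
kale only: max(387/66, 4.0/1.4) = 5.864 servings → $5.28.
broccoli only: max(387/138, 4.0/0.5) = 8 servings → $7.20.
strawberries + kale with both tight: 3.665 servings and 1.81 servings → $4.56.
strawberries + broccoli with both targets exact would need a negative amount; discard.
kale + broccoli with both tight: 2.238 servings and 1.734 servings → $3.57.
Cheapest feasible corner: $3.57.

$3.57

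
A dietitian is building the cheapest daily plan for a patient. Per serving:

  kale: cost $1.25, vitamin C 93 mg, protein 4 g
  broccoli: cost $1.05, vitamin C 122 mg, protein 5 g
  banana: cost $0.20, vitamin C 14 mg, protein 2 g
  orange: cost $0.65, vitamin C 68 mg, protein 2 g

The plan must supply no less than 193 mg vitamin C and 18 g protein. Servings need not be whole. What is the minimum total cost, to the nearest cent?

The cheapest plan sits at a corner of the feasible region — with two constraints it uses at most two foods.
kale only: max(193/93, 18/4) = 4.5 servings → $5.62.
broccoli only: max(193/122, 18/5) = 3.6 servings → $3.78.
banana only: max(193/14, 18/2) = 13.79 servings → $2.76.
orange only: max(193/68, 18/2) = 9 servings → $5.85.
kale + broccoli with both targets exact would need a negative amount; discard.
kale + banana with both tight: 1.031 servings and 6.938 servings → $2.68.
kale + orange: the both-tight solution has a negative serving — not a feasible corner.
broccoli + banana with both tight: 0.7701 servings and 7.075 servings → $2.22.
broccoli + orange with both targets exact would need a negative amount; discard.
banana + orange with both tight: 7.759 servings and 1.241 servings → $2.36.
So the least-cost plan costs $2.22.

$2.22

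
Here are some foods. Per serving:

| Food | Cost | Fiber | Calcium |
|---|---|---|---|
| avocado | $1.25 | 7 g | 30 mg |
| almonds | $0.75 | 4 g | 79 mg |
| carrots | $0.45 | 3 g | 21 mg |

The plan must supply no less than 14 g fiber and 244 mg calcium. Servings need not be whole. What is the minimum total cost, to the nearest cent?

avocado only: max(14/7, 244/30) = 8.133 servings → $10.17.
almonds only: max(14/4, 244/79) = 3.5 servings → $2.62.
carrots only: max(14/3, 244/21) = 11.62 servings → $5.23.
avocado + almonds with both tight: 0.3002 servings and 2.975 servings → $2.61.
avocado + carrots: the both-tight solution has a negative serving — not a feasible corner.
almonds + carrots with both tight: 2.863 servings and 0.8497 servings → $2.53.
Cheapest feasible corner: $2.53.

$2.53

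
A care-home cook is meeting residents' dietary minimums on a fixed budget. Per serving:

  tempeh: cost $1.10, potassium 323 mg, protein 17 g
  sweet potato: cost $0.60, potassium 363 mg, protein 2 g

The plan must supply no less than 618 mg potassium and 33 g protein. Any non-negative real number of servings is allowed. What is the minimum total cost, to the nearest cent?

$2.14

For a min-cost LP with two ≥-constraints, a basic feasible solution has at most two positive variables.
tempeh only: max(618/323, 33/17) = 1.941 servings → $2.14.
sweet potato only: max(618/363, 33/2) = 16.5 servings → $9.90.
tempeh + sweet potato: the both-tight solution has a negative serving — not a feasible corner.
So the least-cost plan costs $2.14.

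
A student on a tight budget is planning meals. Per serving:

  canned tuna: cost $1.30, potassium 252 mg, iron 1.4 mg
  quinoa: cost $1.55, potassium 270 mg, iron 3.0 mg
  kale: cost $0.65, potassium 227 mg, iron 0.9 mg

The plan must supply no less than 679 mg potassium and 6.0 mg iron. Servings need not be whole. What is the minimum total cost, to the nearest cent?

A basic optimal solution has at most two foods positive. Try each food alone and each pair with both targets met exactly.
canned tuna only: max(679/252, 6.0/1.4) = 4.286 servings → $5.57.
quinoa only: max(679/270, 6.0/3.0) = 2.515 servings → $3.90.
kale only: max(679/227, 6.0/0.9) = 6.667 servings → $4.33.
canned tuna + quinoa with both tight: 1.103 servings and 1.485 servings → $3.74.
canned tuna + kale: the both-tight solution has a negative serving — not a feasible corner.
quinoa + kale with both tight: 1.714 servings and 0.9521 servings → $3.28.
So the least-cost plan costs $3.28.

$3.28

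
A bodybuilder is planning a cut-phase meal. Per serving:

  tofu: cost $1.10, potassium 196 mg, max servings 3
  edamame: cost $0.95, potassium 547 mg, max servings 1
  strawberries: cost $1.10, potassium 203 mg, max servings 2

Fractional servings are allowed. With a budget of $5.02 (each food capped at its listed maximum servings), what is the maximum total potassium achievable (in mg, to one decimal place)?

1286.2 mg

Potassium per dollar: edamame 575.8, strawberries 184.5, tofu 178.2.
Take 1 serving of edamame: spends $0.95, +547.0 mg potassium (running total 547.0 mg).
Take 2 servings of strawberries: spends $2.20, +406.0 mg potassium (running total 953.0 mg).
Take 1.7 servings of tofu: spends $1.87, +333.2 mg potassium (running total 1286.2 mg).
Greedy by best ratio exhausts the cost allowance optimally: 1286.2 mg.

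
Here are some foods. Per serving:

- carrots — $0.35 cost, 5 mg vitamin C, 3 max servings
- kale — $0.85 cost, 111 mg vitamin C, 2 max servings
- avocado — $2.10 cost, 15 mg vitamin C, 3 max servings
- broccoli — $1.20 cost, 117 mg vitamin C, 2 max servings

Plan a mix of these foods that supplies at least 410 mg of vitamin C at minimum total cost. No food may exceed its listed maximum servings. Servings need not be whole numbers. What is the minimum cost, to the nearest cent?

$3.63

Cost per mg of vitamin C: kale $0.0077, broccoli $0.0103, carrots $0.0700, avocado $0.1400.
Take 2 servings of kale: +222.0 mg vitamin C for $1.70 (total $1.70, still need 188.0 mg).
Take 1.607 servings of broccoli: +188.0 mg vitamin C for $1.93 (total $3.63, still need 0.0 mg).
Filling from the cheapest source first is optimal under one linear minimum: $3.63.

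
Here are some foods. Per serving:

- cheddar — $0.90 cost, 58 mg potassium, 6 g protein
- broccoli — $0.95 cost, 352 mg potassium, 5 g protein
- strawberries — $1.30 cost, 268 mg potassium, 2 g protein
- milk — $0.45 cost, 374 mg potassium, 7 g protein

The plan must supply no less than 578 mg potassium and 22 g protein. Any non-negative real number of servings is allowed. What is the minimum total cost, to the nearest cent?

$1.41

Two binding constraints pin down two serving amounts, so the optimal mix uses at most two foods. The candidates are each food alone (scaled to the tighter of potassium/protein) and each pair with both constraints tight.
cheddar only: max(578/58, 22/6) = 9.966 servings → $8.97.
broccoli only: max(578/352, 22/5) = 4.4 servings → $4.18.
strawberries only: max(578/268, 22/2) = 11 servings → $14.30.
milk only: max(578/374, 22/7) = 3.143 servings → $1.41.
cheddar + broccoli with both tight: 2.664 servings and 1.203 servings → $3.54.
cheddar + strawberries with both tight: 3.177 servings and 1.469 servings → $4.77.
cheddar + milk with both tight: 2.275 servings and 1.193 servings → $2.58.
broccoli + strawberries: the both-tight solution has a negative serving — not a feasible corner.
broccoli + milk with both targets exact would need a negative amount; discard.
strawberries + milk: the both-tight solution has a negative serving — not a feasible corner.
So the least-cost plan costs $1.41.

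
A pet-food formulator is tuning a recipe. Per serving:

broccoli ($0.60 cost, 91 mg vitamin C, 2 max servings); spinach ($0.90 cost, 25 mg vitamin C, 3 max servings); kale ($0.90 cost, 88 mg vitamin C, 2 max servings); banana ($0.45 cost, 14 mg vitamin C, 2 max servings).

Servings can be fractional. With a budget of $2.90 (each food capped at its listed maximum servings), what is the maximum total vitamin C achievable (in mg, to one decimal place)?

348.2 mg

Vitamin C per dollar: broccoli 151.7, kale 97.78, banana 31.11, spinach 27.78.
Take 2 servings of broccoli: spends $1.20, +182.0 mg vitamin C (running total 182.0 mg).
Take 1.889 servings of kale: spends $1.70, +166.2 mg vitamin C (running total 348.2 mg).
Filling greedily by vitamin C-per-dollar is optimal for one linear limit, giving 348.2 mg.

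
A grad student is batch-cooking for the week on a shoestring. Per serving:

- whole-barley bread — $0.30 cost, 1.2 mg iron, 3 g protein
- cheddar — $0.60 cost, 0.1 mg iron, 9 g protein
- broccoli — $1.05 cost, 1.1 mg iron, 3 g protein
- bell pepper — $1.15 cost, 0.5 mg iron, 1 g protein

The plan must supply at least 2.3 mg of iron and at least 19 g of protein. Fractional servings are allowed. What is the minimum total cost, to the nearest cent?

Compare the cost at each extreme point of the feasible region.
whole-barley bread only: max(2.3/1.2, 19/3) = 6.333 servings → $1.90.
cheddar only: max(2.3/0.1, 19/9) = 23 servings → $13.80.
broccoli only: max(2.3/1.1, 19/3) = 6.333 servings → $6.65.
bell pepper only: max(2.3/0.5, 19/1) = 19 servings → $21.85.
whole-barley bread + cheddar with both tight: 1.79 servings and 1.514 servings → $1.45.
whole-barley bread + broccoli with both targets exact would need a negative amount; discard.
whole-barley bread + bell pepper: intersection lies outside the first quadrant.
cheddar + broccoli with both tight: 1.458 servings and 1.958 servings → $2.93.
cheddar + bell pepper with both tight: 1.636 servings and 4.273 servings → $5.90.
broccoli + bell pepper with both targets exact would need a negative amount; discard.
Cheapest feasible corner: $1.45.

$1.45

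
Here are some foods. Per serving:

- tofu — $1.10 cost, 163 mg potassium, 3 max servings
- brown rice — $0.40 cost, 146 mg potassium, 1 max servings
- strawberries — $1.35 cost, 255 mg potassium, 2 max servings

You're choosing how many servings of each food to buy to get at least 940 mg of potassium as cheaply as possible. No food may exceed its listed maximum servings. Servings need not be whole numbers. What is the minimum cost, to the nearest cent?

$5.02

Cost per mg of potassium: brown rice $0.0027, strawberries $0.0053, tofu $0.0067.
Take 1 serving of brown rice: +146.0 mg potassium for $0.40 (total $0.40, still need 794.0 mg).
Take 2 servings of strawberries: +510.0 mg potassium for $2.70 (total $3.10, still need 284.0 mg).
Take 1.742 servings of tofu: +284.0 mg potassium for $1.92 (total $5.02, still need 0.0 mg).
Greedy by cheapest-per-mg is optimal for a single linear constraint, so the minimum cost is $5.02.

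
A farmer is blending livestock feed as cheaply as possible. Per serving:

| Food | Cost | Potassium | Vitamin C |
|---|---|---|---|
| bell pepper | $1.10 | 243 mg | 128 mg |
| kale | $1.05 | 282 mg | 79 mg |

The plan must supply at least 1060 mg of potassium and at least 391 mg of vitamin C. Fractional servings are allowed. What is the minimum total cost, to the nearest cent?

For a min-cost LP with two ≥-constraints, a basic feasible solution has at most two positive variables.
bell pepper only: max(1060/243, 391/128) = 4.362 servings → $4.80.
kale only: max(1060/282, 391/79) = 4.949 servings → $5.20.
bell pepper + kale with both tight: 1.569 servings and 2.406 servings → $4.25.
So the least-cost plan costs $4.25.

$4.25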